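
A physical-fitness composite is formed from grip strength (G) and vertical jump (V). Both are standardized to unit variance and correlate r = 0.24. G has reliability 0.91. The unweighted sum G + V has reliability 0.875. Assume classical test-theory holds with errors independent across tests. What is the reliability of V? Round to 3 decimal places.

Var(G+V) = 2 + 2·0.24 = 2.480.
True-score variance = ρ_G + ρ_V + 2·0.24, so 0.875 = (0.91 + ρ_V + 0.48) / 2.480.
ρ_V = 0.875·2.480 − 0.91 − 0.48 = 0.780.

0.780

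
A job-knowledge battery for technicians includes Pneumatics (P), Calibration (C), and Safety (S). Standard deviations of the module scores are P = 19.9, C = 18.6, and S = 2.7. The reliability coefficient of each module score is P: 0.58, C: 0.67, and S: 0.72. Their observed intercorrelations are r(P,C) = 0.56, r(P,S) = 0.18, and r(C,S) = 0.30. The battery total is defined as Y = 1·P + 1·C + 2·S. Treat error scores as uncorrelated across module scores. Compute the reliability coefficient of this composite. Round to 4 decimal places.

0.7753

Var(Y) = 19.9² + 18.6² + 2²·2.7² + 2·[19.9·18.6·0.56 + 2·19.9·2.7·0.18 + 2·18.6·2.7·0.30] = 771.13 + 513.506 = 1284.64.
Because errors are independent across components, Cov(Tᵢ,Tⱼ) = Cov(Xᵢ,Xⱼ); the off-diagonal part of the true-score variance is the same as above.
True-score variance = [19.9²·0.58 + 18.6²·0.67 + 2²·2.7²·0.72] + 513.506 = 482.474 + 513.506 = 995.981.
Reliability = 995.981 / 1284.64 = 0.7753.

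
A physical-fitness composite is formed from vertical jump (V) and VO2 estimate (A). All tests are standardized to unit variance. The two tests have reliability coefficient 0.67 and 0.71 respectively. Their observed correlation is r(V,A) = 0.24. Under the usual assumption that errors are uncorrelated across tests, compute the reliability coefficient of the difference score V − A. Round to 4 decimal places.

0.5921

Var(V−A) = 1 + 1 − 2·0.24 = 2 − 0.48 = 1.52.
With uncorrelated errors the cross-covariances are all true-score covariance, so they carry over unchanged; only the diagonal terms shrink to ρᵢσᵢ².
True-score variance = [0.67 + 0.71] − 0.48 = 1.38 − 0.48 = 0.9.
Reliability = 0.9 / 1.52 = 0.5921.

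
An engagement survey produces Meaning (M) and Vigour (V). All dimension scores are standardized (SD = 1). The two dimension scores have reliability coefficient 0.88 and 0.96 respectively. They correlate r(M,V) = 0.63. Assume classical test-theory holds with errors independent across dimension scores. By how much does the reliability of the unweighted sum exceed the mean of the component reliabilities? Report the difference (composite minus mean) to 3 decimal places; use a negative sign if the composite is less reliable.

Var(sum) = 2 + 1.26 = 3.26; true-score variance = 1.84 + 1.26 = 3.1; composite reliability = 0.9509.
Mean component reliability = 0.9200.
Difference = 0.9509 − 0.9200 = 0.031.

0.031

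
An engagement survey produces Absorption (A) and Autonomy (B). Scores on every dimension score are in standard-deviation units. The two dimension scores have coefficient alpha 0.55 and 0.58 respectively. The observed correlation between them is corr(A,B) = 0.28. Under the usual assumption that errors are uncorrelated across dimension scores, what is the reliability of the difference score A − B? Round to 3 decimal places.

0.396

Var(A−B) = 1 + 1 − 2·0.28 = 2 − 0.56 = 1.44.
Under uncorrelated errors the observed covariances equal the true-score covariances, so only the own-variance terms attenuate.
True-score variance = [0.55 + 0.58] − 0.56 = 1.13 − 0.56 = 0.57.
Reliability = 0.57 / 1.44 = 0.396.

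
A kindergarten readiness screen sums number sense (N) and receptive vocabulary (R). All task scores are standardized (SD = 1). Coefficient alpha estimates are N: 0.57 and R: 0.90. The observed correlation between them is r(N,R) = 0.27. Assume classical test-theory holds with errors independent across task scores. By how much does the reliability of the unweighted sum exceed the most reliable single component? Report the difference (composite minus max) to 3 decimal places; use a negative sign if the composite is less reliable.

-0.109

Var(sum) = 2 + 0.54 = 2.54; true-score variance = 1.47 + 0.54 = 2.01; composite reliability = 0.7913.
Max component reliability = 0.9000.
Difference = 0.7913 − 0.9000 = -0.109.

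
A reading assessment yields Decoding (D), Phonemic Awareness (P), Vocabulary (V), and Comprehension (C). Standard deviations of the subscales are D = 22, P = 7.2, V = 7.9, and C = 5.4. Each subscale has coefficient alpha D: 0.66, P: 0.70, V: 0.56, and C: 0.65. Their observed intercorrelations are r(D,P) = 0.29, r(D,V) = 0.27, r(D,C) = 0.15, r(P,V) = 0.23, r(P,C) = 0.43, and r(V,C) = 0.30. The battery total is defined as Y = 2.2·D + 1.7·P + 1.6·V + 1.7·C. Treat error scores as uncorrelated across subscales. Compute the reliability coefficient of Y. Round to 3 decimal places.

Var(Y) = 2.2²·22² + 1.7²·7.2² + 1.6²·7.9² + 1.7²·5.4² + 2·[3.74·22·7.2·0.29 + 3.52·22·7.9·0.27 + 3.74·22·5.4·0.15 + 2.72·7.2·7.9·0.23 + 2.89·7.2·5.4·0.43 + 2.72·7.9·5.4·0.30] = 2736.42 + 1044.68 = 3781.1.
Because errors are independent across components, Cov(Tᵢ,Tⱼ) = Cov(Xᵢ,Xⱼ); the off-diagonal part of the true-score variance is the same as above.
True-score variance = [2.2²·22²·0.66 + 1.7²·7.2²·0.70 + 1.6²·7.9²·0.56 + 1.7²·5.4²·0.65] + 1044.68 = 1795.21 + 1044.68 = 2839.89.
Reliability = 2839.89 / 3781.1 = 0.751.

0.751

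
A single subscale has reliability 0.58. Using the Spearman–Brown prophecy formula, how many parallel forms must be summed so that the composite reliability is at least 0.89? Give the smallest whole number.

6

k ≥ ρ*(1−ρ₁)/(ρ₁(1−ρ*)) = 0.89·0.42 / (0.58·0.11) = 5.859.
Smallest integer k = 6.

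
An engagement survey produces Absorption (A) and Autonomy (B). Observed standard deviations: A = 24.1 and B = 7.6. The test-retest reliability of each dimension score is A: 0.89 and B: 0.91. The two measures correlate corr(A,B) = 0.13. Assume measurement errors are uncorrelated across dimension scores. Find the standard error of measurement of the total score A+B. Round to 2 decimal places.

Var(total) = 638.57 + 47.6216 = 686.192.
True-score variance = 569.483 + 47.6216 = 617.104, so reliability = 0.8993.
Error variance = 686.192 − 617.104 = 69.0875; SEM = √69.0875 = 8.31.

8.31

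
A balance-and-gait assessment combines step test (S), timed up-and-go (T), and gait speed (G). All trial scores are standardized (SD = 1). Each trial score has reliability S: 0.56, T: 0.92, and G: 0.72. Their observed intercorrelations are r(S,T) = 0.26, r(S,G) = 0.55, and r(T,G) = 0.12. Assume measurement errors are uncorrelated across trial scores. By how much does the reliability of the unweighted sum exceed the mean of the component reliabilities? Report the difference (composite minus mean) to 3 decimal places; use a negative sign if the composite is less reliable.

0.102

Var(sum) = 3 + 1.86 = 4.86; true-score variance = 2.2 + 1.86 = 4.06; composite reliability = 0.8354.
Mean component reliability = 0.7333.
Difference = 0.8354 − 0.7333 = 0.102.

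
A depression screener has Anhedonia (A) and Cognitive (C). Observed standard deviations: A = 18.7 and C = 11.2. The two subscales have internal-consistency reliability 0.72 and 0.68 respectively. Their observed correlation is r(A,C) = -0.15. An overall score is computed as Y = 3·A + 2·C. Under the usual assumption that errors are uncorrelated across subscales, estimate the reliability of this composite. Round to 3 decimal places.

Var(Y) = 3²·18.7² + 2²·11.2² + 2·[6·18.7·11.2·(-0.15)] = 3648.97 − 376.992 = 3271.98.
Under uncorrelated errors the observed covariances equal the true-score covariances, so only the own-variance terms attenuate.
True-score variance = [3²·18.7²·0.72 + 2²·11.2²·0.68] − 376.992 = 2607.19 − 376.992 = 2230.2.
Reliability = 2230.2 / 3271.98 = 0.682.

0.682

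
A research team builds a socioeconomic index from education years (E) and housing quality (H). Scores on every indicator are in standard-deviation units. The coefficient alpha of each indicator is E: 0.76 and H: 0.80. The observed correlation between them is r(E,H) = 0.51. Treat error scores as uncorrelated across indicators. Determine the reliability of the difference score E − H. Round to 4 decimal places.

0.5510

Var(E−H) = 1 + 1 − 2·0.51 = 2 − 1.02 = 0.98.
Because errors are independent across components, Cov(Tᵢ,Tⱼ) = Cov(Xᵢ,Xⱼ); the off-diagonal part of the true-score variance is the same as above.
True-score variance = [0.76 + 0.80] − 1.02 = 1.56 − 1.02 = 0.54.
Reliability = 0.54 / 0.98 = 0.5510.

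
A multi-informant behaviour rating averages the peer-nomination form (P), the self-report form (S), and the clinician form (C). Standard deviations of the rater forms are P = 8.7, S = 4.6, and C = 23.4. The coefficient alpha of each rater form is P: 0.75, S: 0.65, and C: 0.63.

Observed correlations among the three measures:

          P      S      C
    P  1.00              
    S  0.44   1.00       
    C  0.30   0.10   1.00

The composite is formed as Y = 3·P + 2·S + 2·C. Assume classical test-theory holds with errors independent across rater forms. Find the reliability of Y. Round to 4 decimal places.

Var(Y) = 3²·8.7² + 2²·4.6² + 2²·23.4² + 2·[6·8.7·4.6·0.44 + 6·8.7·23.4·0.30 + 4·4.6·23.4·0.10] = 2956.09 + 1030.31 = 3986.4.
Because errors are independent across components, Cov(Tᵢ,Tⱼ) = Cov(Xᵢ,Xⱼ); the off-diagonal part of the true-score variance is the same as above.
True-score variance = [3²·8.7²·0.75 + 2²·4.6²·0.65 + 2²·23.4²·0.63] + 1030.31 = 1945.77 + 1030.31 = 2976.08.
Reliability = 2976.08 / 3986.4 = 0.7466.

0.7466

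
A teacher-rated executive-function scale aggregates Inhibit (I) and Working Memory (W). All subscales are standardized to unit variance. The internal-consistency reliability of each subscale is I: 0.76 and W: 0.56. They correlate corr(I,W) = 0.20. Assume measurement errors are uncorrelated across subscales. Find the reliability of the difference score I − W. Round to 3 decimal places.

0.575

Var(I−W) = 1 + 1 − 2·0.20 = 2 − 0.4 = 1.6.
With uncorrelated errors the cross-covariances are all true-score covariance, so they carry over unchanged; only the diagonal terms shrink to ρᵢσᵢ².
True-score variance = [0.76 + 0.56] − 0.4 = 1.32 − 0.4 = 0.92.
Reliability = 0.92 / 1.6 = 0.575.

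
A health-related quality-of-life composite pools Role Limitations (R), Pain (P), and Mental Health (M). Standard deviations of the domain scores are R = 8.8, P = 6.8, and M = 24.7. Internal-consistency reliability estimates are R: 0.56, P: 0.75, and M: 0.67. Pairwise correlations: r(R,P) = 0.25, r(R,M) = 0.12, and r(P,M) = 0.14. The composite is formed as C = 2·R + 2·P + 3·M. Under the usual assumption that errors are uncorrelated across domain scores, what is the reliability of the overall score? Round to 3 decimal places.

0.702

Var(C) = 2²·8.8² + 2²·6.8² + 3²·24.7² + 2·[4·8.8·6.8·0.25 + 6·8.8·24.7·0.12 + 6·6.8·24.7·0.14] = 5985.53 + 714.851 = 6700.38.
Under uncorrelated errors the observed covariances equal the true-score covariances, so only the own-variance terms attenuate.
True-score variance = [2²·8.8²·0.56 + 2²·6.8²·0.75 + 3²·24.7²·0.67] + 714.851 = 3991.03 + 714.851 = 4705.88.
Reliability = 4705.88 / 6700.38 = 0.702.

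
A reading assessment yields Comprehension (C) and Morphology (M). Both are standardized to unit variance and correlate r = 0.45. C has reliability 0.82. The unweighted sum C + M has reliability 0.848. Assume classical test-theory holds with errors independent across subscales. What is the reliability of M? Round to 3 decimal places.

Var(C+M) = 2 + 2·0.45 = 2.900.
True-score variance = ρ_C + ρ_M + 2·0.45, so 0.848 = (0.82 + ρ_M + 0.90) / 2.900.
ρ_M = 0.848·2.900 − 0.82 − 0.90 = 0.739.

0.739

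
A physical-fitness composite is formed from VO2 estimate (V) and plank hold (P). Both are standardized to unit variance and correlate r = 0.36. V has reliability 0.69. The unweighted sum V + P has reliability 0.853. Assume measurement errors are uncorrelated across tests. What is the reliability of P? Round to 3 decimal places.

Var(V+P) = 2 + 2·0.36 = 2.720.
True-score variance = ρ_V + ρ_P + 2·0.36, so 0.853 = (0.69 + ρ_P + 0.72) / 2.720.
ρ_P = 0.853·2.720 − 0.69 − 0.72 = 0.910.

0.910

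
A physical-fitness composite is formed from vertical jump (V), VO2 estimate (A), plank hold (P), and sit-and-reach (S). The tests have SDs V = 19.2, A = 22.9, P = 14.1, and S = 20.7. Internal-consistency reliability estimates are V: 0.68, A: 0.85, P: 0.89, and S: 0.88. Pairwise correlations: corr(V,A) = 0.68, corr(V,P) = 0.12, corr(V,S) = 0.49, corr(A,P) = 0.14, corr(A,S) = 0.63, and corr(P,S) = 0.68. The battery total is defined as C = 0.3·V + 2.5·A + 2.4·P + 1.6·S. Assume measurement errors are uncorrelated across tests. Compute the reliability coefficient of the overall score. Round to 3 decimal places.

Var(C) = 0.3²·19.2² + 2.5²·22.9² + 2.4²·14.1² + 1.6²·20.7² + 2·[0.75·19.2·22.9·0.68 + 0.72·19.2·14.1·0.12 + 0.48·19.2·20.7·0.49 + 6·22.9·14.1·0.14 + 4·22.9·20.7·0.63 + 3.84·14.1·20.7·0.68] = 5552.82 + 5138.04 = 10690.9.
With uncorrelated errors the cross-covariances are all true-score covariance, so they carry over unchanged; only the diagonal terms shrink to ρᵢσᵢ².
True-score variance = [0.3²·19.2²·0.68 + 2.5²·22.9²·0.85 + 2.4²·14.1²·0.89 + 1.6²·20.7²·0.88] + 5138.04 = 4792.97 + 5138.04 = 9931.01.
Reliability = 9931.01 / 10690.9 = 0.929.

0.929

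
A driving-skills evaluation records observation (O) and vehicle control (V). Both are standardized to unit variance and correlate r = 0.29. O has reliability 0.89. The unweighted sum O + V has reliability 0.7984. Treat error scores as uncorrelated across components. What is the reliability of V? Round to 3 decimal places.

Var(O+V) = 2 + 2·0.29 = 2.580.
True-score variance = ρ_O + ρ_V + 2·0.29, so 0.7984 = (0.89 + ρ_V + 0.58) / 2.580.
ρ_V = 0.7984·2.580 − 0.89 − 0.58 = 0.590.

0.590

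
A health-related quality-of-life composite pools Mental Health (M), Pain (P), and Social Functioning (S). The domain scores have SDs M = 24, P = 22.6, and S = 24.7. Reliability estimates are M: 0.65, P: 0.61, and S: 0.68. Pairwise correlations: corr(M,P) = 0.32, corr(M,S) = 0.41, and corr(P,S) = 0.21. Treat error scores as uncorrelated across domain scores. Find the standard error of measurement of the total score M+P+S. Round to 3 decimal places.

24.414

Var(total) = 1696.85 + 1067.68 = 2764.53.
True-score variance = 1100.82 + 1067.68 = 2168.51, so reliability = 0.7844.
Error variance = 2764.53 − 2168.51 = 596.025; SEM = √596.025 = 24.414.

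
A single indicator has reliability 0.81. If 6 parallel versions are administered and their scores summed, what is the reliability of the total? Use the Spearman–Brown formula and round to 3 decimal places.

0.962

ρ_k = kρ / (1 + (k−1)ρ) = 6·0.81 / (1 + 5·0.81) = 4.860 / 5.050 = 0.962.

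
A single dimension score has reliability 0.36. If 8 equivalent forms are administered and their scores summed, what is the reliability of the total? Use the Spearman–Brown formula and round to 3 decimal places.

0.818

ρ_k = kρ / (1 + (k−1)ρ) = 8·0.36 / (1 + 7·0.36) = 2.880 / 3.520 = 0.818.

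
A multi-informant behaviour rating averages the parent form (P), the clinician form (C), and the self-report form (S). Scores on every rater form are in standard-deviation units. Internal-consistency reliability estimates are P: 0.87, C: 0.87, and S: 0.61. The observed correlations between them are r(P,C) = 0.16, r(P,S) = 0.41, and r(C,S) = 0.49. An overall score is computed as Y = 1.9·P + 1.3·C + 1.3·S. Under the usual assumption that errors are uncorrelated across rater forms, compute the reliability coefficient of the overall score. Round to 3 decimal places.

0.882

Var(Y) = 1.9² + 1.3² + 1.3² + 2·[2.47·0.16 + 2.47·0.41 + 1.69·0.49] = 6.99 + 4.472 = 11.462.
Under uncorrelated errors the observed covariances equal the true-score covariances, so only the own-variance terms attenuate.
True-score variance = [1.9²·0.87 + 1.3²·0.87 + 1.3²·0.61] + 4.472 = 5.6419 + 4.472 = 10.1139.
Reliability = 10.1139 / 11.462 = 0.882.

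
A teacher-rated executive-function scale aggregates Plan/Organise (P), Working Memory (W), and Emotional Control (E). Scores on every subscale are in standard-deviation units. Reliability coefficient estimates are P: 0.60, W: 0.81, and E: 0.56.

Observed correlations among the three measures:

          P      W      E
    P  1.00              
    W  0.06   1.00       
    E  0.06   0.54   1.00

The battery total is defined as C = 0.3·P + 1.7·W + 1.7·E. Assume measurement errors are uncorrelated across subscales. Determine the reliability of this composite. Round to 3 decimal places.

0.796

Var(C) = 0.3² + 1.7² + 1.7² + 2·[0.51·0.06 + 0.51·0.06 + 2.89·0.54] = 5.87 + 3.2436 = 9.1136.
Because errors are independent across components, Cov(Tᵢ,Tⱼ) = Cov(Xᵢ,Xⱼ); the off-diagonal part of the true-score variance is the same as above.
True-score variance = [0.3²·0.60 + 1.7²·0.81 + 1.7²·0.56] + 3.2436 = 4.0133 + 3.2436 = 7.2569.
Reliability = 7.2569 / 9.1136 = 0.796.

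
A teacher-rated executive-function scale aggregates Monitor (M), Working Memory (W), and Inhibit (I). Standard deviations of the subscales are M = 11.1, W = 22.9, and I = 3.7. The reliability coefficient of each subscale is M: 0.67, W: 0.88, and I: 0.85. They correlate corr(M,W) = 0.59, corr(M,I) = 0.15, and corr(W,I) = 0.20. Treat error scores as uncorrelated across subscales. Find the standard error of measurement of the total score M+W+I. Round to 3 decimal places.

Var(total) = 661.31 + 346.157 = 1007.47.
True-score variance = 555.668 + 346.157 = 901.825, so reliability = 0.8951.
Error variance = 1007.47 − 901.825 = 105.642; SEM = √105.642 = 10.278.

10.278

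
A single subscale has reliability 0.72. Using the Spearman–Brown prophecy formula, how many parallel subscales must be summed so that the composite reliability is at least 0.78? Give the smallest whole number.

2

k ≥ ρ*(1−ρ₁)/(ρ₁(1−ρ*)) = 0.78·0.28 / (0.72·0.22) = 1.379.
Smallest integer k = 2.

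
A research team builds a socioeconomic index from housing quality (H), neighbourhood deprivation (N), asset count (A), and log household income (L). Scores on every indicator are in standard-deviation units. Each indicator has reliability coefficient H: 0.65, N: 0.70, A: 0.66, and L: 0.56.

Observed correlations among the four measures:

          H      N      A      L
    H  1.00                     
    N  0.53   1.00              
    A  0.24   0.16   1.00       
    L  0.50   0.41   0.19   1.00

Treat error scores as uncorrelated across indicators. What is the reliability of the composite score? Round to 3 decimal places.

0.823

Var(H+N+A+L) = 4 + 2·[0.53 + 0.24 + 0.50 + 0.16 + 0.41 + 0.19] = 4 + 4.06 = 8.06.
Because errors are independent across components, Cov(Tᵢ,Tⱼ) = Cov(Xᵢ,Xⱼ); the off-diagonal part of the true-score variance is the same as above.
True-score variance = [0.65 + 0.70 + 0.66 + 0.56] + 4.06 = 2.57 + 4.06 = 6.63.
Reliability = 6.63 / 8.06 = 0.823.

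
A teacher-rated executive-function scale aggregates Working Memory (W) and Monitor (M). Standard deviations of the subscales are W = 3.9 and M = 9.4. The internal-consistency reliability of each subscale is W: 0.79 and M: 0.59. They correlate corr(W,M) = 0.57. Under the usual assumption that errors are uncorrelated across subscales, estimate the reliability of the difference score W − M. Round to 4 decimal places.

0.3619

Var(W−M) = 3.9² + 9.4² − 2·3.9·9.4·0.57 = 103.57 − 41.7924 = 61.7776.
With uncorrelated errors the cross-covariances are all true-score covariance, so they carry over unchanged; only the diagonal terms shrink to ρᵢσᵢ².
True-score variance = [3.9²·0.79 + 9.4²·0.59] − 41.7924 = 64.1483 − 41.7924 = 22.3559.
Reliability = 22.3559 / 61.7776 = 0.3619.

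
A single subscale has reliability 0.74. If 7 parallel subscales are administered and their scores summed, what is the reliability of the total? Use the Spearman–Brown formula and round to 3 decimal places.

0.952

ρ_k = kρ / (1 + (k−1)ρ) = 7·0.74 / (1 + 6·0.74) = 5.180 / 5.440 = 0.952.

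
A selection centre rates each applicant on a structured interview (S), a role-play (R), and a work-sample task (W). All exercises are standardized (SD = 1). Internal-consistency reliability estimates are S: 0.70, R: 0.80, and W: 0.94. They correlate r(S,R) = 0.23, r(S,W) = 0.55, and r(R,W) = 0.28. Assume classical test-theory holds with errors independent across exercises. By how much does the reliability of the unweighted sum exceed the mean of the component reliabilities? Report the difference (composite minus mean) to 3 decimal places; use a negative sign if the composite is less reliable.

Var(sum) = 3 + 2.12 = 5.12; true-score variance = 2.44 + 2.12 = 4.56; composite reliability = 0.8906.
Mean component reliability = 0.8133.
Difference = 0.8906 − 0.8133 = 0.077.

0.077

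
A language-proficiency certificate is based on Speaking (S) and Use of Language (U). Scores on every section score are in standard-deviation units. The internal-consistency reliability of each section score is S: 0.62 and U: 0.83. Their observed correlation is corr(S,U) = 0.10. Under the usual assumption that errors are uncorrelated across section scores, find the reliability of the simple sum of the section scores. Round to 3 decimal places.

0.750

Var(S+U) = 2 + 2·[0.10] = 2 + 0.2 = 2.2.
Because errors are independent across components, Cov(Tᵢ,Tⱼ) = Cov(Xᵢ,Xⱼ); the off-diagonal part of the true-score variance is the same as above.
True-score variance = [0.62 + 0.83] + 0.2 = 1.45 + 0.2 = 1.65.
Reliability = 1.65 / 2.2 = 0.750.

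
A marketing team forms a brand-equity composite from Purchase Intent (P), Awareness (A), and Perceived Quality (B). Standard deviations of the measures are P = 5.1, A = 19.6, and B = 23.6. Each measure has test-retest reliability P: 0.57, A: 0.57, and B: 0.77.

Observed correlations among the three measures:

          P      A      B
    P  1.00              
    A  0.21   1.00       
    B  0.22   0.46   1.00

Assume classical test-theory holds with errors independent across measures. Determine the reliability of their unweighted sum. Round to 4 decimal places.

Var(P+A+B) = 5.1² + 19.6² + 23.6² + 2·[5.1·19.6·0.21 + 5.1·23.6·0.22 + 19.6·23.6·0.46] = 967.13 + 520.497 = 1487.63.
Because errors are independent across components, Cov(Tᵢ,Tⱼ) = Cov(Xᵢ,Xⱼ); the off-diagonal part of the true-score variance is the same as above.
True-score variance = [5.1²·0.57 + 19.6²·0.57 + 23.6²·0.77] + 520.497 = 662.656 + 520.497 = 1183.15.
Reliability = 1183.15 / 1487.63 = 0.7953.

0.7953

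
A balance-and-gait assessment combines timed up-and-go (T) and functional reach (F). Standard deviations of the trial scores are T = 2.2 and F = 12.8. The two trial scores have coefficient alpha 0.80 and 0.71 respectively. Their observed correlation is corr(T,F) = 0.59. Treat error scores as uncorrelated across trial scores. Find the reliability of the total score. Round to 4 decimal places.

0.7599

Var(T+F) = 2.2² + 12.8² + 2·[2.2·12.8·0.59] = 168.68 + 33.2288 = 201.909.
Because errors are independent across components, Cov(Tᵢ,Tⱼ) = Cov(Xᵢ,Xⱼ); the off-diagonal part of the true-score variance is the same as above.
True-score variance = [2.2²·0.80 + 12.8²·0.71] + 33.2288 = 120.198 + 33.2288 = 153.427.
Reliability = 153.427 / 201.909 = 0.7599.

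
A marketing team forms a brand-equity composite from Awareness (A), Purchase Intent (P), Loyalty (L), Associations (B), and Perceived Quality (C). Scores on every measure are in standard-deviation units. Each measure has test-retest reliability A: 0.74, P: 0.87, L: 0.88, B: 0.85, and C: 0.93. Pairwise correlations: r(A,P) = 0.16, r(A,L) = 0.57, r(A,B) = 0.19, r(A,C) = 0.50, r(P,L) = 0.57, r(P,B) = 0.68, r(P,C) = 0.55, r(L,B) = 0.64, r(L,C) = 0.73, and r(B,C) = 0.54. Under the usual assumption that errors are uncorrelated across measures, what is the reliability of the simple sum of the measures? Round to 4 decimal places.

0.9522

Var(A+P+L+B+C) = 5 + 2·[0.16 + 0.57 + 0.19 + 0.50 + 0.57 + 0.68 + 0.55 + 0.64 + 0.73 + 0.54] = 5 + 10.26 = 15.26.
With uncorrelated errors the cross-covariances are all true-score covariance, so they carry over unchanged; only the diagonal terms shrink to ρᵢσᵢ².
True-score variance = [0.74 + 0.87 + 0.88 + 0.85 + 0.93] + 10.26 = 4.27 + 10.26 = 14.53.
Reliability = 14.53 / 15.26 = 0.9522.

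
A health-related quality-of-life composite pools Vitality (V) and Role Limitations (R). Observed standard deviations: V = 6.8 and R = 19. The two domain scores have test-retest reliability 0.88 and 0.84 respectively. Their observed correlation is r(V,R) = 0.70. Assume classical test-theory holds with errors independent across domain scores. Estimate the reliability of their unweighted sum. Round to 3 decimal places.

0.892

Var(V+R) = 6.8² + 19² + 2·[6.8·19·0.70] = 407.24 + 180.88 = 588.12.
Under uncorrelated errors the observed covariances equal the true-score covariances, so only the own-variance terms attenuate.
True-score variance = [6.8²·0.88 + 19²·0.84] + 180.88 = 343.931 + 180.88 = 524.811.
Reliability = 524.811 / 588.12 = 0.892.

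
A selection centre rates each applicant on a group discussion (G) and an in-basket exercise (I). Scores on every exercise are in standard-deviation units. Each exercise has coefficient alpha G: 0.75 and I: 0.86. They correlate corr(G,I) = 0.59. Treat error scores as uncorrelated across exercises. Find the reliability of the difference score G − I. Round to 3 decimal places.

0.524

Var(G−I) = 1 + 1 − 2·0.59 = 2 − 1.18 = 0.82.
Because errors are independent across components, Cov(Tᵢ,Tⱼ) = Cov(Xᵢ,Xⱼ); the off-diagonal part of the true-score variance is the same as above.
True-score variance = [0.75 + 0.86] − 1.18 = 1.61 − 1.18 = 0.43.
Reliability = 0.43 / 0.82 = 0.524.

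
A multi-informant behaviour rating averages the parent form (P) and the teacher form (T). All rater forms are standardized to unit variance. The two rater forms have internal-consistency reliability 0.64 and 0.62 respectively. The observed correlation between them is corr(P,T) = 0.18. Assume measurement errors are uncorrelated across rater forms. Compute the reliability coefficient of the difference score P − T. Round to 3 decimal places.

Var(P−T) = 1 + 1 − 2·0.18 = 2 − 0.36 = 1.64.
Because errors are independent across components, Cov(Tᵢ,Tⱼ) = Cov(Xᵢ,Xⱼ); the off-diagonal part of the true-score variance is the same as above.
True-score variance = [0.64 + 0.62] − 0.36 = 1.26 − 0.36 = 0.9.
Reliability = 0.9 / 1.64 = 0.549.

0.549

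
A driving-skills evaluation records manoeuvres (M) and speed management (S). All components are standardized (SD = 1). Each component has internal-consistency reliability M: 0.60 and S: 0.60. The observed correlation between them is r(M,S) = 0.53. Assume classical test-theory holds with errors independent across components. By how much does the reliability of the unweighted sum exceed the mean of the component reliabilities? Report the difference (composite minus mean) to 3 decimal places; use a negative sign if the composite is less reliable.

0.139

Var(sum) = 2 + 1.06 = 3.06; true-score variance = 1.2 + 1.06 = 2.26; composite reliability = 0.7386.
Mean component reliability = 0.6000.
Difference = 0.7386 − 0.6000 = 0.139.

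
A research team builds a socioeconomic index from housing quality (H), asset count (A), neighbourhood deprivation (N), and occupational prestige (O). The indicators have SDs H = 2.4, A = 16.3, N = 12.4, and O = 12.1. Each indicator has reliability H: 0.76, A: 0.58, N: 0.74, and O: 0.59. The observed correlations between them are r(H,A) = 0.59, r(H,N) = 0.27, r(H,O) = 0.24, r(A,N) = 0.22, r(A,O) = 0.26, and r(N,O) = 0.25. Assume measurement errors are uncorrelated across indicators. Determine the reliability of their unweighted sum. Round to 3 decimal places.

Var(H+A+N+O) = 2.4² + 16.3² + 12.4² + 12.1² + 2·[2.4·16.3·0.59 + 2.4·12.4·0.27 + 2.4·12.1·0.24 + 16.3·12.4·0.22 + 16.3·12.1·0.26 + 12.4·12.1·0.25] = 571.62 + 342.684 = 914.304.
Under uncorrelated errors the observed covariances equal the true-score covariances, so only the own-variance terms attenuate.
True-score variance = [2.4²·0.76 + 16.3²·0.58 + 12.4²·0.74 + 12.1²·0.59] + 342.684 = 358.642 + 342.684 = 701.326.
Reliability = 701.326 / 914.304 = 0.767.

0.767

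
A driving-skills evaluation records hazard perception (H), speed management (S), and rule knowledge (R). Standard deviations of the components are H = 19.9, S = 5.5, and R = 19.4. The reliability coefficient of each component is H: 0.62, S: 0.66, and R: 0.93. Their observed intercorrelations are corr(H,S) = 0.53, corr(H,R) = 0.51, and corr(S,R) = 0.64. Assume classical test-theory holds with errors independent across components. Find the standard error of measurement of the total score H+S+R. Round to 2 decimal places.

Var(total) = 802.62 + 646.374 = 1448.99.
True-score variance = 615.506 + 646.374 = 1261.88, so reliability = 0.8709.
Error variance = 1448.99 − 1261.88 = 187.114; SEM = √187.114 = 13.68.

13.68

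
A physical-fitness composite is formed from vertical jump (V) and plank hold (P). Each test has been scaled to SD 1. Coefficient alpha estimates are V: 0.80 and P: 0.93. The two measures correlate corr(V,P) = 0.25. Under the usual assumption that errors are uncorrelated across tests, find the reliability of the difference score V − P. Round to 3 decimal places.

0.820

Var(V−P) = 1 + 1 − 2·0.25 = 2 − 0.5 = 1.5.
With uncorrelated errors the cross-covariances are all true-score covariance, so they carry over unchanged; only the diagonal terms shrink to ρᵢσᵢ².
True-score variance = [0.80 + 0.93] − 0.5 = 1.73 − 0.5 = 1.23.
Reliability = 1.23 / 1.5 = 0.820.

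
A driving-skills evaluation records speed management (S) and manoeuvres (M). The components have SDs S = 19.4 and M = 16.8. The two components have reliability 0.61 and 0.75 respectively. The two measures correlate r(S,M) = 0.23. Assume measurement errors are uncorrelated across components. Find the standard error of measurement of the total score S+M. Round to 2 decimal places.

Var(total) = 658.6 + 149.923 = 808.523.
True-score variance = 441.26 + 149.923 = 591.183, so reliability = 0.7312.
Error variance = 808.523 − 591.183 = 217.34; SEM = √217.34 = 14.74.

14.74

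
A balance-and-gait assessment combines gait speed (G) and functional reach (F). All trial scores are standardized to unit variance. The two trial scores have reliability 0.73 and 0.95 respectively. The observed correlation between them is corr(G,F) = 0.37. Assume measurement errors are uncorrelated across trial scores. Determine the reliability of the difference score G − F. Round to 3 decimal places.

0.746

Var(G−F) = 1 + 1 − 2·0.37 = 2 − 0.74 = 1.26.
Because errors are independent across components, Cov(Tᵢ,Tⱼ) = Cov(Xᵢ,Xⱼ); the off-diagonal part of the true-score variance is the same as above.
True-score variance = [0.73 + 0.95] − 0.74 = 1.68 − 0.74 = 0.94.
Reliability = 0.94 / 1.26 = 0.746.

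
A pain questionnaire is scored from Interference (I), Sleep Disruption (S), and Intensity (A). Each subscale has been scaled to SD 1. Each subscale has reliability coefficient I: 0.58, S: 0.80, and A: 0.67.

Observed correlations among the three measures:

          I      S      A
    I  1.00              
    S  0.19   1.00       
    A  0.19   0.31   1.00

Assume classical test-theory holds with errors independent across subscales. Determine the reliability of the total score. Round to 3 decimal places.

0.783

Var(I+S+A) = 3 + 2·[0.19 + 0.19 + 0.31] = 3 + 1.38 = 4.38.
Under uncorrelated errors the observed covariances equal the true-score covariances, so only the own-variance terms attenuate.
True-score variance = [0.58 + 0.80 + 0.67] + 1.38 = 2.05 + 1.38 = 3.43.
Reliability = 3.43 / 4.38 = 0.783.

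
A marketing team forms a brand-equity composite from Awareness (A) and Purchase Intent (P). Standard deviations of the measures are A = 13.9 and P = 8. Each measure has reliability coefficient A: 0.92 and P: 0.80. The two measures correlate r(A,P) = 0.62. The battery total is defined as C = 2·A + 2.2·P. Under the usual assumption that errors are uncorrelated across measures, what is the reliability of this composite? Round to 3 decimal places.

Var(C) = 2²·13.9² + 2.2²·8² + 2·[4.4·13.9·8·0.62] = 1082.6 + 606.707 = 1689.31.
Because errors are independent across components, Cov(Tᵢ,Tⱼ) = Cov(Xᵢ,Xⱼ); the off-diagonal part of the true-score variance is the same as above.
True-score variance = [2²·13.9²·0.92 + 2.2²·8²·0.80] + 606.707 = 958.821 + 606.707 = 1565.53.
Reliability = 1565.53 / 1689.31 = 0.927.

0.927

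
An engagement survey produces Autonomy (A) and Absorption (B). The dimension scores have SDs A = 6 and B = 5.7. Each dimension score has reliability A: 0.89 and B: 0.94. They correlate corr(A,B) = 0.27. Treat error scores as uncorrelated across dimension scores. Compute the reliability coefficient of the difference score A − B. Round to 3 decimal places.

Var(A−B) = 6² + 5.7² − 2·6·5.7·0.27 = 68.49 − 18.468 = 50.022.
Under uncorrelated errors the observed covariances equal the true-score covariances, so only the own-variance terms attenuate.
True-score variance = [6²·0.89 + 5.7²·0.94] − 18.468 = 62.5806 − 18.468 = 44.1126.
Reliability = 44.1126 / 50.022 = 0.882.

0.882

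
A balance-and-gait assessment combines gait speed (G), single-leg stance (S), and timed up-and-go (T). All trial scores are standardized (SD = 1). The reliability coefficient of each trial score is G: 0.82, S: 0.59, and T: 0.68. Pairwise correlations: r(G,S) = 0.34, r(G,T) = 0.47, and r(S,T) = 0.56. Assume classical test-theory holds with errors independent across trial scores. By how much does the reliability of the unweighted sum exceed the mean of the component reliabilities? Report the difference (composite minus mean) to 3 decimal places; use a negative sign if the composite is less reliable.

Var(sum) = 3 + 2.74 = 5.74; true-score variance = 2.09 + 2.74 = 4.83; composite reliability = 0.8415.
Mean component reliability = 0.6967.
Difference = 0.8415 − 0.6967 = 0.145.

0.145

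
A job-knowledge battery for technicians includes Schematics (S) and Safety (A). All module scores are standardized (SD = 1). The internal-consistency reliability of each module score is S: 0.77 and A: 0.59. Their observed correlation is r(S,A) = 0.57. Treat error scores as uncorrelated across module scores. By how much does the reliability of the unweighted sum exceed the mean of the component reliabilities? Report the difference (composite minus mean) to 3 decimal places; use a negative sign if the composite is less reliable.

0.116

Var(sum) = 2 + 1.14 = 3.14; true-score variance = 1.36 + 1.14 = 2.5; composite reliability = 0.7962.
Mean component reliability = 0.6800.
Difference = 0.7962 − 0.6800 = 0.116.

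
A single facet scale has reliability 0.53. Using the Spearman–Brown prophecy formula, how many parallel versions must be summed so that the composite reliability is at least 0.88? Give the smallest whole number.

k ≥ ρ*(1−ρ₁)/(ρ₁(1−ρ*)) = 0.88·0.47 / (0.53·0.12) = 6.503.
Smallest integer k = 7.

7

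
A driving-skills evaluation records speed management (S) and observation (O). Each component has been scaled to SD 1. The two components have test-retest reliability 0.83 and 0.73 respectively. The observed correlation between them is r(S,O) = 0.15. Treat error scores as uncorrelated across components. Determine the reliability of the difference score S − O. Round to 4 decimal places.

Var(S−O) = 1 + 1 − 2·0.15 = 2 − 0.3 = 1.7.
Because errors are independent across components, Cov(Tᵢ,Tⱼ) = Cov(Xᵢ,Xⱼ); the off-diagonal part of the true-score variance is the same as above.
True-score variance = [0.83 + 0.73] − 0.3 = 1.56 − 0.3 = 1.26.
Reliability = 1.26 / 1.7 = 0.7412.

0.7412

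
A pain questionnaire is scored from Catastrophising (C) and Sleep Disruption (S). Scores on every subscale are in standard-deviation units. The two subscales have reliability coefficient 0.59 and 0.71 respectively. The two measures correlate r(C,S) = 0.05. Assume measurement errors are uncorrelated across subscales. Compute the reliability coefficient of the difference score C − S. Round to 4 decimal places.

Var(C−S) = 1 + 1 − 2·0.05 = 2 − 0.1 = 1.9.
Under uncorrelated errors the observed covariances equal the true-score covariances, so only the own-variance terms attenuate.
True-score variance = [0.59 + 0.71] − 0.1 = 1.3 − 0.1 = 1.2.
Reliability = 1.2 / 1.9 = 0.6316.

0.6316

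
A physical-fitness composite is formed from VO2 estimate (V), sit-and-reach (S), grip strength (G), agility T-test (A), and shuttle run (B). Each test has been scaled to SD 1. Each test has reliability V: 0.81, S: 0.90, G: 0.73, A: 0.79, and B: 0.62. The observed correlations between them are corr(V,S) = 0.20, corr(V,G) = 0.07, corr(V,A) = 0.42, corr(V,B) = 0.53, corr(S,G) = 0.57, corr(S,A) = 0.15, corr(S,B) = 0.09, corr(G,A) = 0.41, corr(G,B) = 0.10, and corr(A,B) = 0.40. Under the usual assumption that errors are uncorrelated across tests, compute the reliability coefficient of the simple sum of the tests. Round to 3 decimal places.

0.894

Var(V+S+G+A+B) = 5 + 2·[0.20 + 0.07 + 0.42 + 0.53 + 0.57 + 0.15 + 0.09 + 0.41 + 0.10 + 0.40] = 5 + 5.88 = 10.88.
Under uncorrelated errors the observed covariances equal the true-score covariances, so only the own-variance terms attenuate.
True-score variance = [0.81 + 0.90 + 0.73 + 0.79 + 0.62] + 5.88 = 3.85 + 5.88 = 9.73.
Reliability = 9.73 / 10.88 = 0.894.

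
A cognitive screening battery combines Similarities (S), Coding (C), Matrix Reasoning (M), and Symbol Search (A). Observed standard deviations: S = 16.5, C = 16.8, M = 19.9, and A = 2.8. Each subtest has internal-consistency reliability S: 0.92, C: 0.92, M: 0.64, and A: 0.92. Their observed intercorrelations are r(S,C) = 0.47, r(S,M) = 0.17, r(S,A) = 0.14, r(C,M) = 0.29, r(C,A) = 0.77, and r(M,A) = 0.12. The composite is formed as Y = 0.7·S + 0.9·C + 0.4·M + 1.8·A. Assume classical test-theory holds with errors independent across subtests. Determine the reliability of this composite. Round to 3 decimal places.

Var(Y) = 0.7²·16.5² + 0.9²·16.8² + 0.4²·19.9² + 1.8²·2.8² + 2·[0.63·16.5·16.8·0.47 + 0.28·16.5·19.9·0.17 + 1.26·16.5·2.8·0.14 + 0.36·16.8·19.9·0.29 + 1.62·16.8·2.8·0.77 + 0.72·19.9·2.8·0.12] = 450.78 + 408.506 = 859.286.
Under uncorrelated errors the observed covariances equal the true-score covariances, so only the own-variance terms attenuate.
True-score variance = [0.7²·16.5²·0.92 + 0.9²·16.8²·0.92 + 0.4²·19.9²·0.64 + 1.8²·2.8²·0.92] + 408.506 = 396.976 + 408.506 = 805.482.
Reliability = 805.482 / 859.286 = 0.937.

0.937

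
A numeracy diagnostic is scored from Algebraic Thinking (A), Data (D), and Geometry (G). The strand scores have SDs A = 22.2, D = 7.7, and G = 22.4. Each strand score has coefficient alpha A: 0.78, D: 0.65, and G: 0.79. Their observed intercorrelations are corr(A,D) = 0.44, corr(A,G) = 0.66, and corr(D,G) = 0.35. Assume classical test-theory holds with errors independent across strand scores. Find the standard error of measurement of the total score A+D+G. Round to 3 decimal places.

15.315

Var(total) = 1053.89 + 927.573 = 1981.46.
True-score variance = 819.344 + 927.573 = 1746.92, so reliability = 0.8816.
Error variance = 1981.46 − 1746.92 = 234.546; SEM = √234.546 = 15.315.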